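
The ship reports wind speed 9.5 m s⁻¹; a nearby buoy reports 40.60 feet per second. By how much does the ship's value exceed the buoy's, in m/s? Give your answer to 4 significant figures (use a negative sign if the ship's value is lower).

the buoy: 40.60 ft/s = 12.37488 m/s.
Difference: 9.50000 − 12.37488 = -2.875 m/s.

-2.875 m/s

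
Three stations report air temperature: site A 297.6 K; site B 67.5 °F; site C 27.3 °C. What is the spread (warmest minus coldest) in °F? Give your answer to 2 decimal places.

site A: 297.6 K = 24.450 °C.
site B: 67.5 °F = 19.722 °C.
Spread: 27.300 − 19.722 = 7.578 °C = 13.64 °F.

13.64 °F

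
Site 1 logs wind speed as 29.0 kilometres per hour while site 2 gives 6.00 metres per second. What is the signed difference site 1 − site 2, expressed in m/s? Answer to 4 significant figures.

site 1: 29.0 km/h = 8.05556 m/s.
Difference: 8.05556 − 6.00000 = 2.056 m/s.

2.056 m/s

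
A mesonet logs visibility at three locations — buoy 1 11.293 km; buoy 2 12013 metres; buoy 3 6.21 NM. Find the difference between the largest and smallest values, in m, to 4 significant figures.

buoy 1: 11.293 km = 11293.000 m.
buoy 3: 6.21 nmi = 11500.920 m.
Spread: 12013.000 − 11293.000 = 720.0 m.

720.0 m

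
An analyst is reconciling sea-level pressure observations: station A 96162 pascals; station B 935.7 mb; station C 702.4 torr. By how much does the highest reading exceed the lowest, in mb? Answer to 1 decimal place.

25.9 mb

station A: 96162 Pa = 961.620 mb.
station C: 702.4 mmHg = 936.456 mb.
Spread: 961.620 − 935.700 = 25.9 mb.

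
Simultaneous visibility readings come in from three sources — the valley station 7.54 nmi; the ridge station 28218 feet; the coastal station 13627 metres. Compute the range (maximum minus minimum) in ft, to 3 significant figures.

17600 ft

the valley station: 7.54 nmi = 45813.91 ft.
the coastal station: 13627 m = 44708.01 ft.
Spread: 45813.91 − 28218.00 = 17600 ft.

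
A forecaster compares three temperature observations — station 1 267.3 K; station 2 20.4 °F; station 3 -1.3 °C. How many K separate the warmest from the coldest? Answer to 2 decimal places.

station 1: 267.3 K = -5.850 °C.
station 2: 20.4 °F = -6.444 °C.
Spread: (-1.300) − (-6.444) = 5.144 °C.

5.14 K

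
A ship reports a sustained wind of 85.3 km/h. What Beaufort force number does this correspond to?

Beaufort force 9

85.3 km/h = 23.7 m/s, which is Beaufort 9 (strong gale, 20.8–24.4 m/s).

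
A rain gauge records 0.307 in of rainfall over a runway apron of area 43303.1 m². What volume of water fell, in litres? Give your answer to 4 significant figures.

Depth: 0.307 in × 25.4 = 7.7978 mm.
1 mm over 1 m² is 1 L, so volume = 7.7978 × 43303.1 = 337668.91 L ≈ 337700 L.

337700 litres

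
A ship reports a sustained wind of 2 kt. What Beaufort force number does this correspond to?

2 kt lies in the Beaufort 1 band (light air, 1–3 kt).

Beaufort force 1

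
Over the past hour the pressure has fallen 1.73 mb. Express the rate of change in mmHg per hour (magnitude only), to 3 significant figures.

1.30 mmHg per hour

1.73 mb / 1 h × 0.750062 mmHg/mb = 1.30 mmHg/h.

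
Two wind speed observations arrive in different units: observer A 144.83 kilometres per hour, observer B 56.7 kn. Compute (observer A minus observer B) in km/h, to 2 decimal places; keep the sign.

39.82 km/h

observer B: 56.7 kt = 105.0084 km/h.
Difference: 144.8300 − 105.0084 = 39.82 km/h.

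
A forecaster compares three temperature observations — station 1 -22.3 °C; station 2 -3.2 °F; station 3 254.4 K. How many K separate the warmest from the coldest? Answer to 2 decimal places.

3.55 K

station 2: -3.2 °F = -19.556 °C.
station 3: 254.4 K = -18.750 °C.
Spread: (-18.750) − (-22.300) = 3.550 °C.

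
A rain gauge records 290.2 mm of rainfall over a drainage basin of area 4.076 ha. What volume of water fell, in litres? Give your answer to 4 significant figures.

Area: 4.076 ha = 40760 m².
1 mm over 1 m² is 1 L, so volume = 290.2 × 40760 = 11828552 L ≈ 11830000 L.

11830000 litres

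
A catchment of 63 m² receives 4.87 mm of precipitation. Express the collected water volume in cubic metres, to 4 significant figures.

1 mm over 1 m² is 1 L, so volume = 4.87 × 63 = 306.81 L = 0.3068 m³.

0.3068 cubic metres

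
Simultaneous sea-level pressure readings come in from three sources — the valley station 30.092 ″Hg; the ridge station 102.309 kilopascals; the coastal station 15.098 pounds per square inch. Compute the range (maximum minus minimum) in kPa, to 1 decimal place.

2.2 kPa

the valley station: 30.092 inHg = 101.903 kPa.
the coastal station: 15.098 psi = 104.097 kPa.
Spread: 104.097 − 101.903 = 2.2 kPa.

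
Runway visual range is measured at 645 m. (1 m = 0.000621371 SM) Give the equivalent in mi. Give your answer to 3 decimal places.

1 m = 0.000621371 SM, so 645 × 0.000621371 = 0.401 SM.

0.401 SM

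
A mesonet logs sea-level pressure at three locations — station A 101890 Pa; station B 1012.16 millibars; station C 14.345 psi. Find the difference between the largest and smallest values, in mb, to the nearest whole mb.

30 mb

station A: 101890 Pa = 1018.90 mb.
station C: 14.345 psi = 989.05 mb.
Spread: 1018.90 − 989.05 = 30 mb.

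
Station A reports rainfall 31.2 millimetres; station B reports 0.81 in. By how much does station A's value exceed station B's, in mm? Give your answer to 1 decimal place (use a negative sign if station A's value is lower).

station B: 0.81 in = 20.574 mm.
Difference: 31.200 − 20.574 = 10.6 mm.

10.6 mm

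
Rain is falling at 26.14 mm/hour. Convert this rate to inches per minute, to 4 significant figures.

26.14 mm/hour × 0.0393701 in/mm × 0.0166667 hour/minute = 0.01715 in/minute.

0.01715 in/minute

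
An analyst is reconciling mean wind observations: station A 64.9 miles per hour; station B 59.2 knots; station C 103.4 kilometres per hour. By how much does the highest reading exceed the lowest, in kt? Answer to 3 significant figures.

3.37 kt

station A: 64.9 mph = 56.3966 kt.
station C: 103.4 km/h = 55.8315 kt.
Spread: 59.2000 − 55.8315 = 3.37 kt.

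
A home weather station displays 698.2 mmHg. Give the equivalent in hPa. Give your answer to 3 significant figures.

1 mmHg = 1.33322 hPa, so 698.2 × 1.33322 = 931 hPa.

931 hPa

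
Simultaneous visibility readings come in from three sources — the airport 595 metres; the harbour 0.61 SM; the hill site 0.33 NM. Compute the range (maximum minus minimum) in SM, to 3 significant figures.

the airport: 595 m = 0.36972 SM.
the hill site: 0.33 nmi = 0.37976 SM.
Spread: 0.61000 − 0.36972 = 0.240 SM.

0.240 SM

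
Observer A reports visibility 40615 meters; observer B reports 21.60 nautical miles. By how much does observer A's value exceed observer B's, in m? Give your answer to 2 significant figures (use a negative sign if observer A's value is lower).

610 m

observer B: 21.60 nmi = 40003.20 m.
Difference: 40615.00 − 40003.20 = 610 m.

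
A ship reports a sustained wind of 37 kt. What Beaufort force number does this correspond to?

Beaufort force 8

37 kt lies in the Beaufort 8 band (gale, 34–40 kt).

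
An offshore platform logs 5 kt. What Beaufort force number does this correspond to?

Beaufort force 2

5 kt lies in the Beaufort 2 band (light breeze, 4–6 kt).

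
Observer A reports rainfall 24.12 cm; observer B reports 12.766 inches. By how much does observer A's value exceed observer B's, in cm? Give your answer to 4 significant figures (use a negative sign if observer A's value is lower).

observer B: 12.766 in = 32.42564 cm.
Difference: 24.12000 − 32.42564 = -8.306 cm.

-8.306 cm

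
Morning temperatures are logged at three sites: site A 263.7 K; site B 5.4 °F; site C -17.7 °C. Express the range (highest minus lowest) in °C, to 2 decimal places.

8.25 °C

site A: 263.7 K = -9.450 °C.
site B: 5.4 °F = -14.778 °C.
Spread: (-9.450) − (-17.700) = 8.250 °C.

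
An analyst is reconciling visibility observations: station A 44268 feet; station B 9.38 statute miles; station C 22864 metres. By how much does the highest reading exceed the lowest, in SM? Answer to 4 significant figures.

station A: 44268 ft = 8.38409 SM.
station C: 22864 m = 14.20703 SM.
Spread: 14.20703 − 8.38409 = 5.823 SM.

5.823 SM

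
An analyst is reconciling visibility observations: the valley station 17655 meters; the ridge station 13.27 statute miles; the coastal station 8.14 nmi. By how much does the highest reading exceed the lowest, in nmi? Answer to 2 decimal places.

the valley station: 17655 m = 9.5329 nmi.
the ridge station: 13.27 SM = 11.5313 nmi.
Spread: 11.5313 − 8.1400 = 3.39 nmi.

3.39 nmi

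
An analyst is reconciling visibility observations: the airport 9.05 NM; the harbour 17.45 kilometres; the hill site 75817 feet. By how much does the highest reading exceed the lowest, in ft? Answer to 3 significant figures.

the airport: 9.05 nmi = 54988.85 ft.
the harbour: 17.45 km = 57250.66 ft.
Spread: 75817.00 − 54988.85 = 20800 ft.

20800 ft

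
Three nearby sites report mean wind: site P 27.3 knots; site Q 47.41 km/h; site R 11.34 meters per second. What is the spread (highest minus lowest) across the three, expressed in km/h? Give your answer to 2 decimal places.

site P: 27.3 kt = 50.5596 km/h.
site R: 11.34 m/s = 40.8240 km/h.
Spread: 50.5596 − 40.8240 = 9.74 km/h.

9.74 km/h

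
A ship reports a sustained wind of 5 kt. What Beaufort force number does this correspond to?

5 kt lies in the Beaufort 2 band (light breeze, 4–6 kt).

Beaufort force 2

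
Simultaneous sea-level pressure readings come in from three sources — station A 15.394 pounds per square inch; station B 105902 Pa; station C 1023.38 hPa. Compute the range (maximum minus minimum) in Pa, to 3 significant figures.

3800 Pa

station A: 15.394 psi = 106137.89 Pa.
station C: 1023.38 hPa = 102338.00 Pa.
Spread: 106137.89 − 102338.00 = 3800 Pa.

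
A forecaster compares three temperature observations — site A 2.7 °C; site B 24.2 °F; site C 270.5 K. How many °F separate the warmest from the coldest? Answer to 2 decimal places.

site B: 24.2 °F = -4.333 °C.
site C: 270.5 K = -2.650 °C.
Spread: 2.700 − (-4.333) = 7.033 °C = 12.66 °F.

12.66 °F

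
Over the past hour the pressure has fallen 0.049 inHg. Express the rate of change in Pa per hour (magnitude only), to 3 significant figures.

0.049 inHg / 1 h × 3386.39 Pa/inHg = 166 Pa/h.

166 Pa per hour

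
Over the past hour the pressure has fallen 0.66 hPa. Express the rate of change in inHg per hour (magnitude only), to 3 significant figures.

0.0195 inHg per hour

0.66 hPa / 1 h × 0.02953 inHg/hPa = 0.0195 inHg/h.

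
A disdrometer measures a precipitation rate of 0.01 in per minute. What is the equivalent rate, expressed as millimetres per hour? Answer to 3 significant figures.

0.01 in/minute × 25.4 mm/in × 60 minute/hour = 15.2 mm/hour.

15.2 mm/hour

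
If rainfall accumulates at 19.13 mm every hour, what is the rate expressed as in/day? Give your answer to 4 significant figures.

18.08 in/day

19.13 mm/hour × 0.0393701 in/mm × 24 hour/day = 18.08 in/day.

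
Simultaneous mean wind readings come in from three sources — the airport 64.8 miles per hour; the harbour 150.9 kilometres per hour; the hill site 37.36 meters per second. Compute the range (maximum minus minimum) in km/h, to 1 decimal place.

46.6 km/h

the airport: 64.8 mph = 104.285 km/h.
the hill site: 37.36 m/s = 134.496 km/h.
Spread: 150.900 − 104.285 = 46.6 km/h.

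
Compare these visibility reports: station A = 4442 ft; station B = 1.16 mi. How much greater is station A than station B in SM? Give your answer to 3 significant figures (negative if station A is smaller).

station A: 4442 ft = 0.84129 SM.
Difference: 0.84129 − 1.16000 = -0.319 SM.

-0.319 SM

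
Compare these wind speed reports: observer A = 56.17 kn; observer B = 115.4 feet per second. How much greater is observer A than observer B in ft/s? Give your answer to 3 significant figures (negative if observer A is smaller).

observer A: 56.17 kt = 94.804 ft/s.
Difference: 94.804 − 115.400 = -20.6 ft/s.

-20.6 ft/s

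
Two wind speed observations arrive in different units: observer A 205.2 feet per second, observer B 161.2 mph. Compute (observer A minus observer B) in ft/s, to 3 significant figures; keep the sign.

-31.2 ft/s

observer B: 161.2 mph = 236.427 ft/s.
Difference: 205.200 − 236.427 = -31.2 ft/s.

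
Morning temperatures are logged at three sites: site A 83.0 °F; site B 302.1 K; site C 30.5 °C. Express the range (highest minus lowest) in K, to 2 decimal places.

site A: 83.0 °F = 28.333 °C.
site B: 302.1 K = 28.950 °C.
Spread: 30.500 − 28.333 = 2.167 °C.

2.17 K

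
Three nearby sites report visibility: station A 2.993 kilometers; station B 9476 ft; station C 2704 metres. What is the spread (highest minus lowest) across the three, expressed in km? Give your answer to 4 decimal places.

0.2890 km

station B: 9476 ft = 2.888285 km.
station C: 2704 m = 2.704000 km.
Spread: 2.993000 − 2.704000 = 0.2890 km.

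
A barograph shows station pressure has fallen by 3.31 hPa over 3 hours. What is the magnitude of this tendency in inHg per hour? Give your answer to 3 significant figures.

3.31 hPa / 3 h × 0.02953 inHg/hPa = 0.0326 inHg/h.

0.0326 inHg per hour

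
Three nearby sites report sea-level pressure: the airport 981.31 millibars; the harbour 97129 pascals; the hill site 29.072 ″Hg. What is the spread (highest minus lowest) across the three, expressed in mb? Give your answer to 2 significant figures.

the harbour: 97129 Pa = 971.29 mb.
the hill site: 29.072 inHg = 984.49 mb.
Spread: 984.49 − 971.29 = 13 mb.

13 mb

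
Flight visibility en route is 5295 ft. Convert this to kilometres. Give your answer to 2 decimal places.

1 ft = 0.0003048 km, so 5295 × 0.0003048 = 1.61 km.

1.61 km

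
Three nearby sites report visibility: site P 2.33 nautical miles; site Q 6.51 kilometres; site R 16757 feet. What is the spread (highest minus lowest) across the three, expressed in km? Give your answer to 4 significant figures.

2.195 km

site P: 2.33 nmi = 4.31516 km.
site R: 16757 ft = 5.10753 km.
Spread: 6.51000 − 4.31516 = 2.195 km.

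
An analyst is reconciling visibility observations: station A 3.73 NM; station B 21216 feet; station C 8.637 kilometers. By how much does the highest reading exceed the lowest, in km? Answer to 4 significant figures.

2.170 km

station A: 3.73 nmi = 6.90796 km.
station B: 21216 ft = 6.46664 km.
Spread: 8.63700 − 6.46664 = 2.170 km.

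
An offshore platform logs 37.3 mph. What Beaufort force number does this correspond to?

37.3 mph = 16.7 m/s, which is Beaufort 7 (near gale, 13.9–17.1 m/s).

Beaufort force 7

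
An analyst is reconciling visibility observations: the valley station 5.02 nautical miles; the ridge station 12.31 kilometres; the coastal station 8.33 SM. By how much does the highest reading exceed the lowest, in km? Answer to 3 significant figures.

4.11 km

the valley station: 5.02 nmi = 9.2970 km.
the coastal station: 8.33 SM = 13.4058 km.
Spread: 13.4058 − 9.2970 = 4.11 km.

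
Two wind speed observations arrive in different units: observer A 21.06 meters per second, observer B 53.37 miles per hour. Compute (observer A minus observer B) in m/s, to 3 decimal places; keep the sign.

-2.799 m/s

observer B: 53.37 mph = 23.85852 m/s.
Difference: 21.06000 − 23.85852 = -2.799 m/s.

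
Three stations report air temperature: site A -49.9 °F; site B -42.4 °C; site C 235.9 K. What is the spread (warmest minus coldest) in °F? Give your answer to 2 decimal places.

site A: -49.9 °F = -45.500 °C.
site C: 235.9 K = -37.250 °C.
Spread: (-37.250) − (-45.500) = 8.250 °C = 14.85 °F.

14.85 °F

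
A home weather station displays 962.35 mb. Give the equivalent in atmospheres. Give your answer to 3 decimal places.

1 mb = 0.000986923 atm, so 962.35 × 0.000986923 = 0.950 atm.

0.950 atm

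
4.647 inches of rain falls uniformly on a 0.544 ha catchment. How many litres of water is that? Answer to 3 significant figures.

642000 litres

Depth: 4.647 in × 25.4 = 118.0338 mm.
Area: 0.544 ha = 5440 m².
1 mm over 1 m² is 1 L, so volume = 118.0338 × 5440 = 642103.87 L ≈ 642000 L.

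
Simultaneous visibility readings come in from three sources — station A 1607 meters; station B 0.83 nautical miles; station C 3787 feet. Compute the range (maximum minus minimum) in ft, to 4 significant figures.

1485 ft

station A: 1607 m = 5272.31 ft.
station B: 0.83 nmi = 5043.18 ft.
Spread: 5272.31 − 3787.00 = 1485 ft.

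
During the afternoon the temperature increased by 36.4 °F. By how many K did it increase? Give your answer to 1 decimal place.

20.2 K

A change of 1 °C equals a change of 1.8 °F: ΔK = 36.4 × 0.5556 = 20.2 K.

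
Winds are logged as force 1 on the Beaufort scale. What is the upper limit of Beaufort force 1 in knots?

Beaufort 1 (light air) spans 1–3 knots.

3 kt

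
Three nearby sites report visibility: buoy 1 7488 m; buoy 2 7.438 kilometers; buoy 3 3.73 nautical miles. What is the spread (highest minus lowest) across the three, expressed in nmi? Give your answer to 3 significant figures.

buoy 1: 7488 m = 4.04320 nmi.
buoy 2: 7.438 km = 4.01620 nmi.
Spread: 4.04320 − 3.73000 = 0.313 nmi.

0.313 nmi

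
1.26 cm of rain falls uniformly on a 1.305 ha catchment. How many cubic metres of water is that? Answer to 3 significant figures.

Depth: 1.26 cm × 10 = 12.6 mm.
Area: 1.305 ha = 13050 m².
1 mm over 1 m² is 1 L, so volume = 12.6 × 13050 = 164430 L = 164 m³.

164 cubic metres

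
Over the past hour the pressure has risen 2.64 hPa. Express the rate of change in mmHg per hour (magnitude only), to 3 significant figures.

2.64 hPa / 1 h × 0.750062 mmHg/hPa = 1.98 mmHg/h.

1.98 mmHg per hour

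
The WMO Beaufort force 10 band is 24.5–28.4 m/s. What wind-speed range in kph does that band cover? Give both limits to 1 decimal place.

88.2 to 102.2 km/h

24.5–28.4 m/s × 3.6 = 88.2–102.2 km/h.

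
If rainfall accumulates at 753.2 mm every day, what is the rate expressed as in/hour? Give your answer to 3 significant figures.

753.2 mm/day × 0.0393701 in/mm × 0.0416667 day/hour = 1.24 in/hour.

1.24 in/hour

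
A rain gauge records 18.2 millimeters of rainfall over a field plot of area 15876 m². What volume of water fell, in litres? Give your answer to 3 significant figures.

1 mm over 1 m² is 1 L, so volume = 18.2 × 15876 = 288943.2 L ≈ 289000 L.

289000 litres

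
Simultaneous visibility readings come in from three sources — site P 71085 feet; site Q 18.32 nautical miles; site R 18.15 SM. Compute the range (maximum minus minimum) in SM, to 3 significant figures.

site P: 71085 ft = 13.4631 SM.
site Q: 18.32 nmi = 21.0823 SM.
Spread: 21.0823 − 13.4631 = 7.62 SM.

7.62 SM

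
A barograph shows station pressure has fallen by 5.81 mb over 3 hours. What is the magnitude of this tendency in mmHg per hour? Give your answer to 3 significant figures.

1.45 mmHg per hour

5.81 mb / 3 h × 0.750062 mmHg/mb = 1.45 mmHg/h.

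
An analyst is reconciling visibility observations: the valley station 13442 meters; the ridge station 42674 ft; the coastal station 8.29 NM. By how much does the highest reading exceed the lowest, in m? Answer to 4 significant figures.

the ridge station: 42674 ft = 13007.04 m.
the coastal station: 8.29 nmi = 15353.08 m.
Spread: 15353.08 − 13007.04 = 2346 m.

2346 m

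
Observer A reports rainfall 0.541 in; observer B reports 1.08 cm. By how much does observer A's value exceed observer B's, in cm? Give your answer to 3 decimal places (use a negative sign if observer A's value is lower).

0.294 cm

observer A: 0.541 in = 1.37414 cm.
Difference: 1.37414 − 1.08000 = 0.294 cm.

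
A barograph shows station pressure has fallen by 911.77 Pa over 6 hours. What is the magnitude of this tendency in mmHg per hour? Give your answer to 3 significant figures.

1.14 mmHg per hour

911.77 Pa / 6 h × 0.00750062 mmHg/Pa = 1.14 mmHg/h.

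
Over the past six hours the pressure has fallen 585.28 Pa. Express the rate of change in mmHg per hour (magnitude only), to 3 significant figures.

585.28 Pa / 6 h × 0.00750062 mmHg/Pa = 0.732 mmHg/h.

0.732 mmHg per hour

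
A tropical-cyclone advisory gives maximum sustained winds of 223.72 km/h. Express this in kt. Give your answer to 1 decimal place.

120.8 kt

1 km/h = 0.539957 kt, so 223.72 × 0.539957 = 120.8 kt.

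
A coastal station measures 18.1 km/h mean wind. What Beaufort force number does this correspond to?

18.1 km/h = 5.0 m/s, which is Beaufort 3 (gentle breeze, 3.4–5.4 m/s).

Beaufort force 3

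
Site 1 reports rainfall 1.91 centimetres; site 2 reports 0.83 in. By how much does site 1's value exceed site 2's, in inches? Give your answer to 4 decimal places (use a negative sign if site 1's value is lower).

site 1: 1.91 cm = 0.751969 in.
Difference: 0.751969 − 0.830000 = -0.0780 in.

-0.0780 in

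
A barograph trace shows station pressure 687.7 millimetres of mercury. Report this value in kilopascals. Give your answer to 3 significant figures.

91.7 kPa

1 mmHg = 0.133322 kPa, so 687.7 × 0.133322 = 91.7 kPa.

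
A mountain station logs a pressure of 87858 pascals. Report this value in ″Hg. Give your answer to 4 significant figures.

1 Pa = 0.0002953 inHg, so 87858 × 0.0002953 = 25.94 inHg.

25.94 inHg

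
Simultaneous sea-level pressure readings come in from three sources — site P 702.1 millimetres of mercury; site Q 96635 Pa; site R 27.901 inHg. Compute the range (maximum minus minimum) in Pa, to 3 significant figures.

site P: 702.1 mmHg = 93605.65 Pa.
site R: 27.901 inHg = 94483.64 Pa.
Spread: 96635.00 − 93605.65 = 3030 Pa.

3030 Pa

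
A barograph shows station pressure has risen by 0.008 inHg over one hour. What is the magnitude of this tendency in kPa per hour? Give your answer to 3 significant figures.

0.008 inHg / 1 h × 3.38639 kPa/inHg = 0.0271 kPa/h.

0.0271 kPa per hour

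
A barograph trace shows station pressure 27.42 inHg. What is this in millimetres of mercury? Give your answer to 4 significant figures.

696.5 mmHg

1 inHg = 25.4 mmHg, so 27.42 × 25.4 = 696.5 mmHg.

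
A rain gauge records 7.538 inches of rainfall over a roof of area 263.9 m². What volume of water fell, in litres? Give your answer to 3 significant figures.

Depth: 7.538 in × 25.4 = 191.4652 mm.
1 mm over 1 m² is 1 L, so volume = 191.4652 × 263.9 = 50527.666 L ≈ 50500 L.

50500 litres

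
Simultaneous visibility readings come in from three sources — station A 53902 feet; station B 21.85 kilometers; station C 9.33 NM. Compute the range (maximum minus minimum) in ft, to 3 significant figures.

17800 ft

station B: 21.85 km = 71686.35 ft.
station C: 9.33 nmi = 56690.16 ft.
Spread: 71686.35 − 53902.00 = 17800 ft.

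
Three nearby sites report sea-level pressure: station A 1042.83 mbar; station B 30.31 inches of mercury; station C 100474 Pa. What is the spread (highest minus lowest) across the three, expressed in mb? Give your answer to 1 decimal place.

38.1 mb

station B: 30.31 inHg = 1026.415 mb.
station C: 100474 Pa = 1004.740 mb.
Spread: 1042.830 − 1004.740 = 38.1 mb.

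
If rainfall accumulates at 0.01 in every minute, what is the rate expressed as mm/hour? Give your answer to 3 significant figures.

15.2 mm/hour

0.01 in/minute × 25.4 mm/in × 60 minute/hour = 15.2 mm/hour.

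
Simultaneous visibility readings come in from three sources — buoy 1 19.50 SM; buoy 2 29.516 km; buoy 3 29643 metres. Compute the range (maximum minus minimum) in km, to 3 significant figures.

buoy 1: 19.50 SM = 31.3822 km.
buoy 3: 29643 m = 29.6430 km.
Spread: 31.3822 − 29.5160 = 1.87 km.

1.87 km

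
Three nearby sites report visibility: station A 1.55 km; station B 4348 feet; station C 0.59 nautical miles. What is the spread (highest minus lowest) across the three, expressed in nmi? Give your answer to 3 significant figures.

0.247 nmi

station A: 1.55 km = 0.83693 nmi.
station B: 4348 ft = 0.71559 nmi.
Spread: 0.83693 − 0.59000 = 0.247 nmi.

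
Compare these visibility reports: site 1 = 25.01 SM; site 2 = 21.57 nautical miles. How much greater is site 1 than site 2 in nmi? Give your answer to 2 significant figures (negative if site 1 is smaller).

site 1: 25.01 SM = 21.7331 nmi.
Difference: 21.7331 − 21.5700 = 0.16 nmi.

0.16 nmi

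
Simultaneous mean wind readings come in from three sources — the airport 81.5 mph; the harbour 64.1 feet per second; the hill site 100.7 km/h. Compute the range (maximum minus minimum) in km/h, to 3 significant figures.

60.8 km/h

the airport: 81.5 mph = 131.162 km/h.
the harbour: 64.1 ft/s = 70.336 km/h.
Spread: 131.162 − 70.336 = 60.8 km/h.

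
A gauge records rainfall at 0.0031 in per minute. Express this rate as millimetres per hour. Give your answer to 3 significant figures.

0.0031 in/minute × 25.4 mm/in × 60 minute/hour = 4.72 mm/hour.

4.72 mm/hour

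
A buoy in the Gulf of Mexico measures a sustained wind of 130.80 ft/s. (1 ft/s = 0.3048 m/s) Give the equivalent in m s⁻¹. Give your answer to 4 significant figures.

39.87 m/s

1 ft/s = 0.3048 m/s, so 130.80 × 0.3048 = 39.87 m/s.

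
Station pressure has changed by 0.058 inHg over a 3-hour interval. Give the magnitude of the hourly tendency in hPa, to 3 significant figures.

0.655 hPa per hour

0.058 inHg / 3 h × 33.8639 hPa/inHg = 0.655 hPa/h.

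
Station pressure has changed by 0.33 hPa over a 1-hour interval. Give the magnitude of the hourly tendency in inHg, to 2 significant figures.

0.33 hPa / 1 h × 0.02953 inHg/hPa = 0.0097 inHg/h.

0.0097 inHg per hour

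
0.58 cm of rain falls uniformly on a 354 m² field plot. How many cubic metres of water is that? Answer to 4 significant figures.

Depth: 0.58 cm × 10 = 5.8 mm.
1 mm over 1 m² is 1 L, so volume = 5.8 × 354 = 2053.2 L = 2.053 m³.

2.053 cubic metres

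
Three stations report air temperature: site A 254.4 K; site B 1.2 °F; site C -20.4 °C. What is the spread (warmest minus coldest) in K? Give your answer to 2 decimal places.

site A: 254.4 K = -18.750 °C.
site B: 1.2 °F = -17.111 °C.
Spread: (-17.111) − (-20.400) = 3.289 °C.

3.29 K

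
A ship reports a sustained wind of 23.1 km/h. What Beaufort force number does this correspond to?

23.1 km/h = 6.4 m/s, which is Beaufort 4 (moderate breeze, 5.5–7.9 m/s).

Beaufort force 4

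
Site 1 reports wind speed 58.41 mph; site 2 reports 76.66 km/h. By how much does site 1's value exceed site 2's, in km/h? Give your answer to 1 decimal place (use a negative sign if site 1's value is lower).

site 1: 58.41 mph = 94.002 km/h.
Difference: 94.002 − 76.660 = 17.3 km/h.

17.3 km/h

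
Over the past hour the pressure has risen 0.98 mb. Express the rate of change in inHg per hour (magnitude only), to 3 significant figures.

0.0289 inHg per hour

0.98 mb / 1 h × 0.02953 inHg/mb = 0.0289 inHg/h.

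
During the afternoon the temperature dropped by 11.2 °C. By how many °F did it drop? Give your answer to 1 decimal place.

Converting a difference, only the 9/5 scale factor applies: Δ°F = 11.2 × 1.8 = 20.2 °F.

20.2 °F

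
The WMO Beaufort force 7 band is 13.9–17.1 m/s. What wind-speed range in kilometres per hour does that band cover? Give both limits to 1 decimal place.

50.0 to 61.6 km/h

13.9–17.1 m/s × 3.6 = 50.0–61.6 km/h.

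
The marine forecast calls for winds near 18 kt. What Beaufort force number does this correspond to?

Beaufort force 5

18 kt lies in the Beaufort 5 band (fresh breeze, 17–21 kt).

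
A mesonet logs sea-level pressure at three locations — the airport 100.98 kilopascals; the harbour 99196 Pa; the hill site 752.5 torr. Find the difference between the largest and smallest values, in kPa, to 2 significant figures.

the harbour: 99196 Pa = 99.196 kPa.
the hill site: 752.5 mmHg = 100.325 kPa.
Spread: 100.980 − 99.196 = 1.8 kPa.

1.8 kPa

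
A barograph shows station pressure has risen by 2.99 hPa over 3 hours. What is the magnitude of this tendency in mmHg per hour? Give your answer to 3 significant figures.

2.99 hPa / 3 h × 0.750062 mmHg/hPa = 0.748 mmHg/h.

0.748 mmHg per hour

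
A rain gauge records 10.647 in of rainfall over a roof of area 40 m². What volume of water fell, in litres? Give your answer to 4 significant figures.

Depth: 10.647 in × 25.4 = 270.4338 mm.
1 mm over 1 m² is 1 L, so volume = 270.4338 × 40 = 10817.352 L ≈ 10820 L.

10820 litres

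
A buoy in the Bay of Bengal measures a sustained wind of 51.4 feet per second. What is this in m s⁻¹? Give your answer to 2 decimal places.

1 ft/s = 0.3048 m/s, so 51.4 × 0.3048 = 15.67 m/s.

15.67 m/s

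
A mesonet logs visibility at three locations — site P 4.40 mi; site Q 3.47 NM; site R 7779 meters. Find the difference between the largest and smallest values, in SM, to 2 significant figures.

site Q: 3.47 nmi = 3.9932 SM.
site R: 7779 m = 4.8336 SM.
Spread: 4.8336 − 3.9932 = 0.84 SM.

0.84 SM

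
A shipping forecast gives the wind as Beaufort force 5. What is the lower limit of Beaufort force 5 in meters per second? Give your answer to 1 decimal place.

8.0 m/s

Beaufort 5 (fresh breeze) spans 8.0–10.7 m/s.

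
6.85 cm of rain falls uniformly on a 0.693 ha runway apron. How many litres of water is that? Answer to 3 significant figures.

475000 litres

Depth: 6.85 cm × 10 = 68.5 mm.
Area: 0.693 ha = 6930 m².
1 mm over 1 m² is 1 L, so volume = 68.5 × 6930 = 474705 L ≈ 475000 L.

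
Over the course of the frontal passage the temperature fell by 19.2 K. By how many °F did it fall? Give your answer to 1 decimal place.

34.6 °F

Converting a difference, only the 9/5 scale factor applies: Δ°F = 19.2 × 1.8 = 34.6 °F.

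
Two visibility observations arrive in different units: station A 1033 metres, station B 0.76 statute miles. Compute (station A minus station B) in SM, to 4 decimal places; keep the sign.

-0.1181 SM

station A: 1033 m = 0.641876 SM.
Difference: 0.641876 − 0.760000 = -0.1181 SM.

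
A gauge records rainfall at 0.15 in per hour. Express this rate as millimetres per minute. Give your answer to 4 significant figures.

0.06350 mm/minute

0.15 in/hour × 25.4 mm/in × 0.0166667 hour/minute = 0.06350 mm/minute.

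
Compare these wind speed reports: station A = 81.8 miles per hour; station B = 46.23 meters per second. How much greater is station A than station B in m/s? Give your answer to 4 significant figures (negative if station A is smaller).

station A: 81.8 mph = 36.56787 m/s.
Difference: 36.56787 − 46.23000 = -9.662 m/s.

-9.662 m/s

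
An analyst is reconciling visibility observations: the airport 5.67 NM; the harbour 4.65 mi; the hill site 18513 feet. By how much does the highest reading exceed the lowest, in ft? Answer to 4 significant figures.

15940 ft

the airport: 5.67 nmi = 34451.57 ft.
the harbour: 4.65 SM = 24552.00 ft.
Spread: 34451.57 − 18513.00 = 15940 ft.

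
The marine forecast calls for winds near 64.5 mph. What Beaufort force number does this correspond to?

64.5 mph = 28.8 m/s, which is Beaufort 11 (violent storm, 28.5–32.6 m/s).

Beaufort force 11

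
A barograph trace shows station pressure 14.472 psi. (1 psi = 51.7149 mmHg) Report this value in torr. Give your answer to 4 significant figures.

1 psi = 51.7149 mmHg, so 14.472 × 51.7149 = 748.4 mmHg.

748.4 mmHg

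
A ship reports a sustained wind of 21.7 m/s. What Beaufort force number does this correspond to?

21.7 m/s lies in the Beaufort 9 band (strong gale, 20.8–24.4 m/s).

Beaufort force 9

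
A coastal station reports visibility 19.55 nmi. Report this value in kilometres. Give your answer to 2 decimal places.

36.21 km

1 nmi = 1.852 km, so 19.55 × 1.852 = 36.21 km.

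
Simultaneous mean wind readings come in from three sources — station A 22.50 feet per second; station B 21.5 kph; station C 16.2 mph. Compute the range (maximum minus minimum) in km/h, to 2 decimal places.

4.57 km/h

station A: 22.50 ft/s = 24.6888 km/h.
station C: 16.2 mph = 26.0714 km/h.
Spread: 26.0714 − 21.5000 = 4.57 km/h.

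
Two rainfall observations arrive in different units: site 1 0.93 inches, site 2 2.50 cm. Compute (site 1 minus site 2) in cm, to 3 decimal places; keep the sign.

site 1: 0.93 in = 2.36220 cm.
Difference: 2.36220 − 2.50000 = -0.138 cm.

-0.138 cm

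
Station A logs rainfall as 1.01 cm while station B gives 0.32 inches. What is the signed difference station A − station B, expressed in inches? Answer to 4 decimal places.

0.0776 in

station A: 1.01 cm = 0.397638 in.
Difference: 0.397638 − 0.320000 = 0.0776 in.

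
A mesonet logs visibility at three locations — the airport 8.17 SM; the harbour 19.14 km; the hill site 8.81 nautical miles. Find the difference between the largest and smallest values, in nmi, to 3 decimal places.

3.235 nmi

the airport: 8.17 SM = 7.09954 nmi.
the harbour: 19.14 km = 10.33477 nmi.
Spread: 10.33477 − 7.09954 = 3.235 nmi.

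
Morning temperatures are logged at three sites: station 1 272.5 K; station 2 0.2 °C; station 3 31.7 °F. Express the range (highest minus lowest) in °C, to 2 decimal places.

0.85 °C

station 1: 272.5 K = -0.650 °C.
station 3: 31.7 °F = -0.167 °C.
Spread: 0.200 − (-0.650) = 0.850 °C.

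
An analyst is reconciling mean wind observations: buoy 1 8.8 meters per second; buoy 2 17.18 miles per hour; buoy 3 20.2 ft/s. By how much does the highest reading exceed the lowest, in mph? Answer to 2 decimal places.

buoy 1: 8.8 m/s = 19.6850 mph.
buoy 3: 20.2 ft/s = 13.7727 mph.
Spread: 19.6850 − 13.7727 = 5.91 mph.

5.91 mph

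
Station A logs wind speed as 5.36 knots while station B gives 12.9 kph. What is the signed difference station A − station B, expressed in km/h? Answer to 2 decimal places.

station A: 5.36 kt = 9.9267 km/h.
Difference: 9.9267 − 12.9000 = -2.97 km/h.

-2.97 km/h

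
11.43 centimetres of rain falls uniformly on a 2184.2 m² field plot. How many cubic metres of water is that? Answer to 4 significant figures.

Depth: 11.43 cm × 10 = 114.3 mm.
1 mm over 1 m² is 1 L, so volume = 114.3 × 2184.2 = 249654.06 L = 249.7 m³.

249.7 cubic metres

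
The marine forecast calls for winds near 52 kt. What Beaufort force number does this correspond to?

52 kt lies in the Beaufort 10 band (storm, 48–55 kt).

Beaufort force 10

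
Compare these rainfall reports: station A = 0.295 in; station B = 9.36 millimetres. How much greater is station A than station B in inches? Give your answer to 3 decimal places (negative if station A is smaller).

-0.074 in

station B: 9.36 mm = 0.368504 in.
Difference: 0.295000 − 0.368504 = -0.074 in.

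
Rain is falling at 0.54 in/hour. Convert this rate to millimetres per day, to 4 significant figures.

329.2 mm/day

0.54 in/hour × 25.4 mm/in × 24 hour/day = 329.2 mm/day.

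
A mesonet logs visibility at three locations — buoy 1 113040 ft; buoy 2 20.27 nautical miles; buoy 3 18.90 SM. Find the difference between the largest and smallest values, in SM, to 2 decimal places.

4.43 SM

buoy 1: 113040 ft = 21.4091 SM.
buoy 2: 20.27 nmi = 23.3263 SM.
Spread: 23.3263 − 18.9000 = 4.43 SM.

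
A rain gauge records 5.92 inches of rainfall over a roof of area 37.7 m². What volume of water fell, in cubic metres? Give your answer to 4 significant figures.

Depth: 5.92 in × 25.4 = 150.368 mm.
1 mm over 1 m² is 1 L, so volume = 150.368 × 37.7 = 5668.8736 L = 5.669 m³.

5.669 cubic metres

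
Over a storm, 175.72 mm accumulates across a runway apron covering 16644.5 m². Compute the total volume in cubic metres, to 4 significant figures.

2925 cubic metres

1 mm over 1 m² is 1 L, so volume = 175.72 × 16644.5 = 2924771.5 L = 2925 m³.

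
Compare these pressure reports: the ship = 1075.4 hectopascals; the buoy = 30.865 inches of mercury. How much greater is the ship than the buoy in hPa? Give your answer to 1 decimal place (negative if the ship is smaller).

the buoy: 30.865 inHg = 1045.209 hPa.
Difference: 1075.400 − 1045.209 = 30.2 hPa.

30.2 hPa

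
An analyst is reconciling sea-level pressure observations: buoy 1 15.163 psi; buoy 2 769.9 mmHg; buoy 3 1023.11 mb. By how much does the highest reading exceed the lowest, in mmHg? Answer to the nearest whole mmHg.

17 mmHg

buoy 1: 15.163 psi = 784.15 mmHg.
buoy 3: 1023.11 mb = 767.40 mmHg.
Spread: 784.15 − 767.40 = 17 mmHg.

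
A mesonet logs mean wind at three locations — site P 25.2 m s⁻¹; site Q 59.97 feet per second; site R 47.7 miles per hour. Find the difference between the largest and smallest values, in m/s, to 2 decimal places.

6.92 m/s

site Q: 59.97 ft/s = 18.2789 m/s.
site R: 47.7 mph = 21.3238 m/s.
Spread: 25.2000 − 18.2789 = 6.92 m/s.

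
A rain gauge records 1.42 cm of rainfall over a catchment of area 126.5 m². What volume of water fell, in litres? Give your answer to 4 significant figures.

Depth: 1.42 cm × 10 = 14.2 mm.
1 mm over 1 m² is 1 L, so volume = 14.2 × 126.5 = 1796.3 L ≈ 1796 L.

1796 litres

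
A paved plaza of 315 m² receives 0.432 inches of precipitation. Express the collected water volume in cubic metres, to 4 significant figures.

3.456 cubic metres

Depth: 0.432 in × 25.4 = 10.9728 mm.
1 mm over 1 m² is 1 L, so volume = 10.9728 × 315 = 3456.432 L = 3.456 m³.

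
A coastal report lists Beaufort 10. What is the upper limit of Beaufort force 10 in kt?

55 kt

Beaufort 10 (storm) spans 48–55 knots.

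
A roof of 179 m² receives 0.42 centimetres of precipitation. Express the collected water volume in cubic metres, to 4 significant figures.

0.7518 cubic metres

Depth: 0.42 cm × 10 = 4.2 mm.
1 mm over 1 m² is 1 L, so volume = 4.2 × 179 = 751.8 L = 0.7518 m³.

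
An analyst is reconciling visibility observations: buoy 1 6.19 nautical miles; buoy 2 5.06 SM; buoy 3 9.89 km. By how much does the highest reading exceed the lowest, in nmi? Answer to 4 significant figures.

1.793 nmi

buoy 2: 5.06 SM = 4.39702 nmi.
buoy 3: 9.89 km = 5.34017 nmi.
Spread: 6.19000 − 4.39702 = 1.793 nmi.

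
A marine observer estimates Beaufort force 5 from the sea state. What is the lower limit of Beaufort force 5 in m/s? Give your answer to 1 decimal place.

Beaufort 5 (fresh breeze) spans 8.0–10.7 m/s.

8.0 m/s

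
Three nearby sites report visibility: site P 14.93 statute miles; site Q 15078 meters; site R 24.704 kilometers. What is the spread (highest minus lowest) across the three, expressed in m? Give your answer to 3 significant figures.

site P: 14.93 SM = 24027.51 m.
site R: 24.704 km = 24704.00 m.
Spread: 24704.00 − 15078.00 = 9630 m.

9630 m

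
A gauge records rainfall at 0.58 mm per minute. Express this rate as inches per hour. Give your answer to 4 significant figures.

0.58 mm/minute × 0.0393701 in/mm × 60 minute/hour = 1.370 in/hour.

1.370 in/hour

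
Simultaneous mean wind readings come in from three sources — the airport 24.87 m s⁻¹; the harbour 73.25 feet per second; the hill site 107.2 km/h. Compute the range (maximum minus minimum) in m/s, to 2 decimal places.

7.45 m/s

the harbour: 73.25 ft/s = 22.3266 m/s.
the hill site: 107.2 km/h = 29.7778 m/s.
Spread: 29.7778 − 22.3266 = 7.45 m/s.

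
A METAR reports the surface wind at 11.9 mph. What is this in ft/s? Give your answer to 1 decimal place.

1 mph = 1.46667 ft/s, so 11.9 × 1.46667 = 17.5 ft/s.

17.5 ft/s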